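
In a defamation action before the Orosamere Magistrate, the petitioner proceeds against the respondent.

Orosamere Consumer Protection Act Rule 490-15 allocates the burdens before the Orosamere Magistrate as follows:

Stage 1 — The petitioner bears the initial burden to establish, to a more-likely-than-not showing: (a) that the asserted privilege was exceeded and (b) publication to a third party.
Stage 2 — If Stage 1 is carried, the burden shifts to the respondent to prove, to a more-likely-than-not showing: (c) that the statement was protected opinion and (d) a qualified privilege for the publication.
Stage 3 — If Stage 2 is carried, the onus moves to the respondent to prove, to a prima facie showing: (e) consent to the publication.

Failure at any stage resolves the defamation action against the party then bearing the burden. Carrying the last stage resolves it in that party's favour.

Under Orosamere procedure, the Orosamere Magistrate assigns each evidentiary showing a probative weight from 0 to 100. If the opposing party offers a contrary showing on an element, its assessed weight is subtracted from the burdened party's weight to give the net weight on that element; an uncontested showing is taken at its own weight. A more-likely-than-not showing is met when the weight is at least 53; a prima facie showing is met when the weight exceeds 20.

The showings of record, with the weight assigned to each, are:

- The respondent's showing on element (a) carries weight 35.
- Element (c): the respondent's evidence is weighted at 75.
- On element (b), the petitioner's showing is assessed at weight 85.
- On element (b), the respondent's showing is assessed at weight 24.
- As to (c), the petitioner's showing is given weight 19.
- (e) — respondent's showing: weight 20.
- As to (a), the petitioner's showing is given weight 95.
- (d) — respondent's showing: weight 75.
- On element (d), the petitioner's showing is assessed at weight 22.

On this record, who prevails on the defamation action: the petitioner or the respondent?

petitioner

Stage 1 (petitioner, a more-likely-than-not showing, weight is at least 53): (a) net 95−35=60 ≥ 53 — meets; (b) net 85−24=61 ≥ 53 — meets.
  The petitioner carries Stage 1; the respondent now bears the burden.
Stage 2 (respondent, a more-likely-than-not showing, weight is at least 53): (c) net 75−19=56 ≥ 53 — meets; (d) net 75−22=53 ≥ 53 — meets.
  Stage 2 is satisfied; the respondent continues to bear the burden.
Stage 3 (respondent, a prima facie showing, weight exceeds 20): (e) 20 ≤ 20 — fails.
  Not every element is met, so the respondent fails to carry Stage 3.
So the petitioner prevails.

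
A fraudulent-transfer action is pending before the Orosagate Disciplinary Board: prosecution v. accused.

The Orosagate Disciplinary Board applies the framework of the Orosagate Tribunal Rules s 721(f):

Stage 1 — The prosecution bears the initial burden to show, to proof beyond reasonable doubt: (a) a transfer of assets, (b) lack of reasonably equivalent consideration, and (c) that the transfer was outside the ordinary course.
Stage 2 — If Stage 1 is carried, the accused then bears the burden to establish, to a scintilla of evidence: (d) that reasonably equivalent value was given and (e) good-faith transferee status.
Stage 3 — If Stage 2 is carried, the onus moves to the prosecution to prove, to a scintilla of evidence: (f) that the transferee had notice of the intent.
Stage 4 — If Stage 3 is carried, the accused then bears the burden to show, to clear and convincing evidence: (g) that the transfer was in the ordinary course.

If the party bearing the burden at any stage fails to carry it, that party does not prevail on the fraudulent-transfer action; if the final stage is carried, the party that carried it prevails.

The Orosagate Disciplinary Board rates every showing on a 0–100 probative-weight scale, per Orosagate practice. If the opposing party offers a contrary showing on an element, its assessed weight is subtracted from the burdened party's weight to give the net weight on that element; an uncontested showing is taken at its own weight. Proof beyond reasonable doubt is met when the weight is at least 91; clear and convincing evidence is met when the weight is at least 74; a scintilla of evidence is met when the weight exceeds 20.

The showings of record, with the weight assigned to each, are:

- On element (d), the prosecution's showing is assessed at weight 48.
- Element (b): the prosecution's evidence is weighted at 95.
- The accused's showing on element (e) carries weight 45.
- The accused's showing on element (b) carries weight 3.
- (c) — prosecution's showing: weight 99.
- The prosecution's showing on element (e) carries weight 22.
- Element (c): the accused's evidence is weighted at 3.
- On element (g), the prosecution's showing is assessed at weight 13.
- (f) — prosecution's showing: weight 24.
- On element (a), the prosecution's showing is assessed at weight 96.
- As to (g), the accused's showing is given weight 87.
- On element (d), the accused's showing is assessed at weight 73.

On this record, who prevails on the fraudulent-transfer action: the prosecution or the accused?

accused

Stage 1 (prosecution, proof beyond reasonable doubt, weight is at least 91): (a) 96 ≥ 91 — meets; (b) net 95−3=92 ≥ 91 — meets; (c) net 99−3=96 ≥ 91 — meets.
  All elements met. The burden passes to the accused.
Stage 2 (accused, a scintilla of evidence, weight exceeds 20): (d) net 73−48=25 > 20 — meets; (e) net 45−22=23 > 20 — meets.
  All elements met. The burden passes to the prosecution.
Stage 3 (prosecution, a scintilla of evidence, weight exceeds 20): (f) 24 > 20 — meets.
  The prosecution carries Stage 3; the accused now bears the burden.
Stage 4 (accused, clear and convincing evidence, weight is at least 74): (g) net 87−13=74 ≥ 74 — meets.
  Stage 4 carried; the final stage is satisfied.
All stages carried — the accused prevails.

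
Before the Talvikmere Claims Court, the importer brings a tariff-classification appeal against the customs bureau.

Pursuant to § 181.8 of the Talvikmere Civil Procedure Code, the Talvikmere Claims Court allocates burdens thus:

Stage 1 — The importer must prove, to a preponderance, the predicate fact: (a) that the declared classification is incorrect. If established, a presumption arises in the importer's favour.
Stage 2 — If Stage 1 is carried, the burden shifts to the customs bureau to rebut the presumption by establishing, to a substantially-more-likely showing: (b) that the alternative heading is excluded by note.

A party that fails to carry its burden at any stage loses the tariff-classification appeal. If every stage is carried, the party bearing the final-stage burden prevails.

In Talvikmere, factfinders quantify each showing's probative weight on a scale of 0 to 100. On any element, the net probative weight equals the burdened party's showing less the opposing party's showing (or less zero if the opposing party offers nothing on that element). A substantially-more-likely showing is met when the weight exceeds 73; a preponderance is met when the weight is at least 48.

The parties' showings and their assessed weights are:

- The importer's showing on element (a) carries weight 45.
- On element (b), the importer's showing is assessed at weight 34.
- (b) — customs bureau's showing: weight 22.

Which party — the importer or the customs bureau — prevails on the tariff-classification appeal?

customs bureau

At Stage 1 the importer must meet a preponderance (weight is at least 48): on (a) the weight is 45, < 48, so (a) does not meet the standard.
  The importer does not carry Stage 1.
The customs bureau prevails.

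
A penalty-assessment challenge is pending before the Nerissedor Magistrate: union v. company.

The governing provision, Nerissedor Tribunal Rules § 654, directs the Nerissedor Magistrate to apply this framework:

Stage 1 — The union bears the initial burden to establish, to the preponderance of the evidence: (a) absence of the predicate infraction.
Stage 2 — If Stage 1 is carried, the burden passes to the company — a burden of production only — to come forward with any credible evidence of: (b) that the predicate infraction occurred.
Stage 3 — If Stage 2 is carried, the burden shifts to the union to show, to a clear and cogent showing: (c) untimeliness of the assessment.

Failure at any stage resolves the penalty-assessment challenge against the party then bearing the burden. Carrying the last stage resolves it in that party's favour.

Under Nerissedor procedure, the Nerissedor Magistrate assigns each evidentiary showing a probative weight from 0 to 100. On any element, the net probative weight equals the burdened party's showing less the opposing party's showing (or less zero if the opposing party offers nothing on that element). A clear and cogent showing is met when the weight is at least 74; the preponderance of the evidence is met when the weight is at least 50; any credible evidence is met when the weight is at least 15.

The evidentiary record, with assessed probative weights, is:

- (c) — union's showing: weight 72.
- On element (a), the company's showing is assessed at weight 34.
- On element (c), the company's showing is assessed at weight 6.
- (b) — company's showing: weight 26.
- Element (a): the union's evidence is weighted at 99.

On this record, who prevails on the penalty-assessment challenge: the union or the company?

Stage 1 — burden on union; standard: the preponderance of the evidence (weight is at least 50).
    (a): 99 − 34 = 65 ≥ 50 [met]
  Stage 1 is satisfied; the onus moves to the company.
Stage 2 — burden on company; standard: any credible evidence (weight is at least 15).
    (b): 26 ≥ 15 [met]
  All elements met. The burden passes to the union.
Stage 3 — burden on union; standard: a clear and cogent showing (weight is at least 74).
    (c): 72 − 6 = 66 < 74 [not met]
  The union does not carry Stage 3.
The company prevails.

company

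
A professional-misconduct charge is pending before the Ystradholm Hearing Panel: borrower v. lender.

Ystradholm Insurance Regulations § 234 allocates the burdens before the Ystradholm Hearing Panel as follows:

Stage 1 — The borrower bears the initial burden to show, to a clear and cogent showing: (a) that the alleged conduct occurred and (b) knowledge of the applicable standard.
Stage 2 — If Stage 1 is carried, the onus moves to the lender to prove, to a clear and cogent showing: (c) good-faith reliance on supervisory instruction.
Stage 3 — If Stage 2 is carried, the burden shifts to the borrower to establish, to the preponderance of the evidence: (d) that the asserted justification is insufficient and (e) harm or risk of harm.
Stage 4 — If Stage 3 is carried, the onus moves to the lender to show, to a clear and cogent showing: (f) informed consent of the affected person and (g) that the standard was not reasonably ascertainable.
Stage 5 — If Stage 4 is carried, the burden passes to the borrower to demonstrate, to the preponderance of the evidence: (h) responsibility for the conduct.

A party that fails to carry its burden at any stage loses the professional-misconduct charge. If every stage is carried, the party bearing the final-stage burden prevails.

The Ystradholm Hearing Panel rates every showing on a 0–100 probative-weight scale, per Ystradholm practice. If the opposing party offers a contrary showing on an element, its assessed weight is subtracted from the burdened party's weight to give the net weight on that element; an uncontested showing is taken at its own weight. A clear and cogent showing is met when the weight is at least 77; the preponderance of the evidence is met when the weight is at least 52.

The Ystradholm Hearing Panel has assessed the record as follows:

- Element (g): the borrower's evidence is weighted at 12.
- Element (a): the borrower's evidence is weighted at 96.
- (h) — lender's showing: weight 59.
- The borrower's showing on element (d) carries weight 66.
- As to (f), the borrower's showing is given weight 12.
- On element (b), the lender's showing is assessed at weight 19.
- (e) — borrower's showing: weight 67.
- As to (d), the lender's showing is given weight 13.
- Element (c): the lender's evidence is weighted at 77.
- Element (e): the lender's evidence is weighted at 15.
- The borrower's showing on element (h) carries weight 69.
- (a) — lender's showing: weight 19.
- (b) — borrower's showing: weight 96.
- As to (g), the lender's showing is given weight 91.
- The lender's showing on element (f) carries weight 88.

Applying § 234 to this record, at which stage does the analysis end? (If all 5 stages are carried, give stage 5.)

stage 4

Stage 1 — burden on borrower; standard: a clear and cogent showing (weight is at least 77).
    (a): 96 − 19 = 77 ≥ 77 [met]
    (b): 96 − 19 = 77 ≥ 77 [met]
  The borrower carries Stage 1; the lender now bears the burden.
Stage 2 — burden on lender; standard: a clear and cogent showing (weight is at least 77).
    (c): 77 ≥ 77 [met]
  All elements met. The burden passes to the borrower.
Stage 3 — burden on borrower; standard: the preponderance of the evidence (weight is at least 52).
    (d): 66 − 13 = 53 ≥ 52 [met]
    (e): 67 − 15 = 52 ≥ 52 [met]
  Stage 3 carried; the burden shifts to the lender.
Stage 4 — burden on lender; standard: a clear and cogent showing (weight is at least 77).
    (f): 88 − 12 = 76 < 77 [not met]
    (g): 91 − 12 = 79 ≥ 77 [met]
  Stage 4 not carried; the lender fails its burden.
The borrower prevails.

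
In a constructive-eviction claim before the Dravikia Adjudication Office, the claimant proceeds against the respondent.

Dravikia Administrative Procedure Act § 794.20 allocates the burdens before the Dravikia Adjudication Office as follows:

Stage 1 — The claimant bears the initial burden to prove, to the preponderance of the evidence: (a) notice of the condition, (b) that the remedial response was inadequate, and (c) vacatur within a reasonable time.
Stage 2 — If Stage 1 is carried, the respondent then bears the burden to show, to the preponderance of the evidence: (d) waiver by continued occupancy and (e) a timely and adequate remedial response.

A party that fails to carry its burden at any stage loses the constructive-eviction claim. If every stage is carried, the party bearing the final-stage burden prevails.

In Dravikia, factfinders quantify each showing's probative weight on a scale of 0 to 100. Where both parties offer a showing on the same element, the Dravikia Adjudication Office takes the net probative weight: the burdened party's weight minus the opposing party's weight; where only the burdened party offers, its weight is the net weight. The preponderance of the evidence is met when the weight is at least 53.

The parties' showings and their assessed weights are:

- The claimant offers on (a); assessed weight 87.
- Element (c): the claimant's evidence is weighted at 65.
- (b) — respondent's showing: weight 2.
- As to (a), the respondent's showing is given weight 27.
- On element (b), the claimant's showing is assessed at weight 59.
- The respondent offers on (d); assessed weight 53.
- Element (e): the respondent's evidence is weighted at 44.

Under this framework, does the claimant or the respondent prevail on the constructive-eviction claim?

Stage 1 (claimant, the preponderance of the evidence, weight is at least 53): (a) net 87−27=60 ≥ 53 — meets; (b) net 59−2=57 ≥ 53 — meets; (c) 65 ≥ 53 — meets.
  All elements met. The burden passes to the respondent.
Stage 2 (respondent, the preponderance of the evidence, weight is at least 53): (d) 53 ≥ 53 — meets; (e) 44 < 53 — fails.
  Not every element is met, so the respondent fails to carry Stage 2.
The claimant prevails.

claimant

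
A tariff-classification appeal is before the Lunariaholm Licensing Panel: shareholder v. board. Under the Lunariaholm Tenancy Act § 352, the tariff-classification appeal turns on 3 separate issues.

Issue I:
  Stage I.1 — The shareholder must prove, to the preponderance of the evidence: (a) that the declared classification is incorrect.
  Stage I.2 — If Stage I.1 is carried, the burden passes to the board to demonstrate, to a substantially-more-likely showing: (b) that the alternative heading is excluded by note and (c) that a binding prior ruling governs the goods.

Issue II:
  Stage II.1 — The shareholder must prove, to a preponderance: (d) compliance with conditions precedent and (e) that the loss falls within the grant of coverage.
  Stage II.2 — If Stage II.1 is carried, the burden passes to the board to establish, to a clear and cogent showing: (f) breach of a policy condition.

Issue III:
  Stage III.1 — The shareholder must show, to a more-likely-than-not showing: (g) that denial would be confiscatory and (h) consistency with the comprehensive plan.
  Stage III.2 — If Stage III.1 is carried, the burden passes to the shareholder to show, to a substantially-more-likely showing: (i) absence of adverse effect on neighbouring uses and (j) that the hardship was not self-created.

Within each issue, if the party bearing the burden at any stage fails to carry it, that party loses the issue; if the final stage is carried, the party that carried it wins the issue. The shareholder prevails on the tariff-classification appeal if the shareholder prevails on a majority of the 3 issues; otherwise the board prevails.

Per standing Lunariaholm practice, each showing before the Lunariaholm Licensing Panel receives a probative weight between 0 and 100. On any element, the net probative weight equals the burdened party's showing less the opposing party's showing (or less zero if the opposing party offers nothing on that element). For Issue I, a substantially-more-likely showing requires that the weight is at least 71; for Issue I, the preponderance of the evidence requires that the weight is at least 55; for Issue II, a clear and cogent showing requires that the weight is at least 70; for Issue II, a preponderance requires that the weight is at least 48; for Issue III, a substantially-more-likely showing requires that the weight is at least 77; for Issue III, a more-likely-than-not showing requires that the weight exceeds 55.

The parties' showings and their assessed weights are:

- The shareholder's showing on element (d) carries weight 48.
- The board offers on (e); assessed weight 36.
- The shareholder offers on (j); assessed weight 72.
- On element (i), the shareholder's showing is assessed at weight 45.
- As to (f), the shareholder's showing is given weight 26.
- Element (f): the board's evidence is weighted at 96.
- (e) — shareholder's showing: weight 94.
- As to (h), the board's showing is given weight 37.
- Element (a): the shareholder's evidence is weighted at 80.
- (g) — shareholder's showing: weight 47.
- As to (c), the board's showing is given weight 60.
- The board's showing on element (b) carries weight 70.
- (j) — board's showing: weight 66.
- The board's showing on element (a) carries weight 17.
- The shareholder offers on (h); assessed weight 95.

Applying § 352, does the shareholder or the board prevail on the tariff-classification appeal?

board

— Issue I —
Stage I.1 — burden on shareholder; standard: the preponderance of the evidence (weight is at least 55).
    (a): 80 − 17 = 63 ≥ 55 [met]
  All elements met. The burden passes to the board.
Stage I.2 — burden on board; standard: a substantially-more-likely showing (weight is at least 71).
    (b): 70 < 71 [not met]
    (c): 60 < 71 [not met]
  Stage I.2 not carried; the board fails its burden.
So the shareholder prevails on this issue.
— Issue II —
Stage II.1 (shareholder, a preponderance, weight is at least 48): (d) 48 ≥ 48 — meets; (e) net 94−36=58 ≥ 48 — meets.
  Stage II.1 is satisfied; the onus moves to the board.
Stage II.2 (board, a clear and cogent showing, weight is at least 70): (f) net 96−26=70 ≥ 70 — meets.
  The board carries the last stage.
All stages carried — the board prevails on this issue.
— Issue III —
Stage III.1 — burden on shareholder; standard: a more-likely-than-not showing (weight exceeds 55).
    (g): 47 ≤ 55 [not met]
    (h): 95 − 37 = 58 > 55 [met]
  Stage III.1 not carried; the shareholder fails its burden.
The analysis ends at Stage III.1; the board prevails on this issue.
Per-issue: Issue I → shareholder; Issue II → board; Issue III → board. The shareholder must prevail on a majority of issues; overall, the board prevails.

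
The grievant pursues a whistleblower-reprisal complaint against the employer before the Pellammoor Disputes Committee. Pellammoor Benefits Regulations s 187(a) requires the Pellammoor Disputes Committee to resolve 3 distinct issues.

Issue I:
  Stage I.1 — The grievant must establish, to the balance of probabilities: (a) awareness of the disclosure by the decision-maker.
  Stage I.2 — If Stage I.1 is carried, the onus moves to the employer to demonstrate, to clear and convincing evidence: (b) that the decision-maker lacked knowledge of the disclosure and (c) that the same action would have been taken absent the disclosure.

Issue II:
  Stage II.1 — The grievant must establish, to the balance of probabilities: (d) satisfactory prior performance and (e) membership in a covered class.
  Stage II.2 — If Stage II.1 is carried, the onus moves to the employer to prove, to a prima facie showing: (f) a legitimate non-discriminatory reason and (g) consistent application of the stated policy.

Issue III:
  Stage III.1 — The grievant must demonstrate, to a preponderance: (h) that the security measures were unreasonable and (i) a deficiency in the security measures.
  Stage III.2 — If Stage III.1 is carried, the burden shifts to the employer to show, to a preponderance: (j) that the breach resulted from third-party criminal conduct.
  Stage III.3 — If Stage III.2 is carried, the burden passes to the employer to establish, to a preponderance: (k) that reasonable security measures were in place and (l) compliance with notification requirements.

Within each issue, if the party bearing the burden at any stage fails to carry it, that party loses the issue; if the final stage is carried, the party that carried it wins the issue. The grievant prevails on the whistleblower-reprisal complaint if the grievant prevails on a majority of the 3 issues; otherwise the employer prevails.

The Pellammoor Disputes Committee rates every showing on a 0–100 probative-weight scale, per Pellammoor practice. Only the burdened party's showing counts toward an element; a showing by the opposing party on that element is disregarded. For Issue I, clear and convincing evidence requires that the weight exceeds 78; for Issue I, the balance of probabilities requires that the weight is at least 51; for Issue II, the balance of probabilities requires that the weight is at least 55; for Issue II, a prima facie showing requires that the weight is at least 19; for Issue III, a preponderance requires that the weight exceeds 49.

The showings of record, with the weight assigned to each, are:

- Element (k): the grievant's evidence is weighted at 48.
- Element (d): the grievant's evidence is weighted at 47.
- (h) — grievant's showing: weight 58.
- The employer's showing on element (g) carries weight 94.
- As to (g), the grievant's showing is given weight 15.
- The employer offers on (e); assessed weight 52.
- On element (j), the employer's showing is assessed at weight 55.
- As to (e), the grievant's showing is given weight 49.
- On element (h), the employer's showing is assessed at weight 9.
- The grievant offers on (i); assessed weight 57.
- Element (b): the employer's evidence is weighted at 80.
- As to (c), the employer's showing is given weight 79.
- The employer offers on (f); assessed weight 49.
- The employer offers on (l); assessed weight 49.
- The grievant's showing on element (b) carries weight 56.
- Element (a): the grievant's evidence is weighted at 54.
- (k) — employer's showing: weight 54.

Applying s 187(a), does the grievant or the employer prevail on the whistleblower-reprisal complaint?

employer

— Issue I —
Stage I.1 (grievant, the balance of probabilities, weight is at least 51): (a) 54 ≥ 51 — meets.
  Stage I.1 carried; the burden shifts to the employer.
Stage I.2 (employer, clear and convincing evidence, weight exceeds 78): (b) 80 (grievant's 56 disregarded) > 78 — meets; (c) 79 > 78 — meets.
  The employer carries the last stage.
All stages carried — the employer prevails on this issue.
— Issue II —
At Stage II.1 the grievant must meet the balance of probabilities (weight is at least 55): on (d) the weight is 47, which does not reach 55, so (d) does not meet the standard; on (e) the weight is 49 (the employer's 52 is given no effect), < 55, so (e) does not meet the standard.
  The grievant does not carry Stage II.1.
The analysis ends at Stage II.1; the employer prevails on this issue.
— Issue III —
Stage III.1 — burden on grievant; standard: a preponderance (weight exceeds 49).
    (h): 58 (employer's 9 disregarded) > 49 [met]
    (i): 57 > 49 [met]
  All elements met. The burden passes to the employer.
Stage III.2 — burden on employer; standard: a preponderance (weight exceeds 49).
    (j): 55 > 49 [met]
  Stage III.2 is satisfied; the employer continues to bear the burden.
Stage III.3 — burden on employer; standard: a preponderance (weight exceeds 49).
    (k): 54 (grievant's 48 disregarded) > 49 [met]
    (l): 49 ≤ 49 [not met]
  Not every element is met, so the employer fails to carry Stage III.3.
The grievant prevails on this issue.
Per-issue: Issue I → employer; Issue II → employer; Issue III → grievant. The grievant must prevail on a majority of issues; overall, the employer prevails.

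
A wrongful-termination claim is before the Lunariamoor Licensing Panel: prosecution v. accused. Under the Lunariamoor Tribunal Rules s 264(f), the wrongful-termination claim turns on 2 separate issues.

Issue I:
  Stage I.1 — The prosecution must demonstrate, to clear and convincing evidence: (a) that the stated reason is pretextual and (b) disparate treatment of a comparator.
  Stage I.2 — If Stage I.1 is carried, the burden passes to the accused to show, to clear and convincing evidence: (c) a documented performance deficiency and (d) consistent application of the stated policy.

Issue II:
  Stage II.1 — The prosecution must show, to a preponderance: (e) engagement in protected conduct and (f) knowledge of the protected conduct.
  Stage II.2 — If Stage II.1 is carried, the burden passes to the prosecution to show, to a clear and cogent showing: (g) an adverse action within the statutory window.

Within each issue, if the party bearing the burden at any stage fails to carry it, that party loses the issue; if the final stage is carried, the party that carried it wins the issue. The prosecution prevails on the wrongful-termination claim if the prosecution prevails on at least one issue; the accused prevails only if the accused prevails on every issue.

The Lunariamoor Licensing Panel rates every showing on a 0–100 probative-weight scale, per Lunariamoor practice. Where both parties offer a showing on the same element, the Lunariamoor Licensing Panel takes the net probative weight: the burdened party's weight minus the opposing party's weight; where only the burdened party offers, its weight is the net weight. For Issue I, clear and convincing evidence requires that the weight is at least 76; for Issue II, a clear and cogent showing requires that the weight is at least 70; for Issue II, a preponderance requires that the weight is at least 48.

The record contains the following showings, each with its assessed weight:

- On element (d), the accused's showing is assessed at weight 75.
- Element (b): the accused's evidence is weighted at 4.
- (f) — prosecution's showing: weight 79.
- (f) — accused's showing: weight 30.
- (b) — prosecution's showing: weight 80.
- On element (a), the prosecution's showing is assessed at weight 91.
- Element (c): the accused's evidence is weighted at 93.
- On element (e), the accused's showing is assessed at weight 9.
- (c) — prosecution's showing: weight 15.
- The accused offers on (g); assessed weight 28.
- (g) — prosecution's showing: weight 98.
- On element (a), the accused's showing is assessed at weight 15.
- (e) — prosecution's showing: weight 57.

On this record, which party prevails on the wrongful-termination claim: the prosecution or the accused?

prosecution

— Issue I —
Stage I.1 (prosecution, clear and convincing evidence, weight is at least 76): (a) net 91−15=76 ≥ 76 — meets; (b) net 80−4=76 ≥ 76 — meets.
  All elements met. The burden passes to the accused.
Stage I.2 (accused, clear and convincing evidence, weight is at least 76): (c) net 93−15=78 ≥ 76 — meets; (d) 75 < 76 — fails.
  Not every element is met, so the accused fails to carry Stage I.2.
The prosecution prevails on this issue.
— Issue II —
Stage II.1 — burden on prosecution; standard: a preponderance (weight is at least 48).
    (e): 57 − 9 = 48 ≥ 48 [met]
    (f): 79 − 30 = 49 ≥ 48 [met]
  Stage II.1 is satisfied; the prosecution continues to bear the burden.
Stage II.2 — burden on prosecution; standard: a clear and cogent showing (weight is at least 70).
    (g): 98 − 28 = 70 ≥ 70 [met]
  All elements met at the final stage.
With every stage satisfied, the prosecution prevails on this issue.
Per-issue: Issue I → prosecution; Issue II → prosecution. The prosecution must prevail on at least one issue; overall, the prosecution prevails.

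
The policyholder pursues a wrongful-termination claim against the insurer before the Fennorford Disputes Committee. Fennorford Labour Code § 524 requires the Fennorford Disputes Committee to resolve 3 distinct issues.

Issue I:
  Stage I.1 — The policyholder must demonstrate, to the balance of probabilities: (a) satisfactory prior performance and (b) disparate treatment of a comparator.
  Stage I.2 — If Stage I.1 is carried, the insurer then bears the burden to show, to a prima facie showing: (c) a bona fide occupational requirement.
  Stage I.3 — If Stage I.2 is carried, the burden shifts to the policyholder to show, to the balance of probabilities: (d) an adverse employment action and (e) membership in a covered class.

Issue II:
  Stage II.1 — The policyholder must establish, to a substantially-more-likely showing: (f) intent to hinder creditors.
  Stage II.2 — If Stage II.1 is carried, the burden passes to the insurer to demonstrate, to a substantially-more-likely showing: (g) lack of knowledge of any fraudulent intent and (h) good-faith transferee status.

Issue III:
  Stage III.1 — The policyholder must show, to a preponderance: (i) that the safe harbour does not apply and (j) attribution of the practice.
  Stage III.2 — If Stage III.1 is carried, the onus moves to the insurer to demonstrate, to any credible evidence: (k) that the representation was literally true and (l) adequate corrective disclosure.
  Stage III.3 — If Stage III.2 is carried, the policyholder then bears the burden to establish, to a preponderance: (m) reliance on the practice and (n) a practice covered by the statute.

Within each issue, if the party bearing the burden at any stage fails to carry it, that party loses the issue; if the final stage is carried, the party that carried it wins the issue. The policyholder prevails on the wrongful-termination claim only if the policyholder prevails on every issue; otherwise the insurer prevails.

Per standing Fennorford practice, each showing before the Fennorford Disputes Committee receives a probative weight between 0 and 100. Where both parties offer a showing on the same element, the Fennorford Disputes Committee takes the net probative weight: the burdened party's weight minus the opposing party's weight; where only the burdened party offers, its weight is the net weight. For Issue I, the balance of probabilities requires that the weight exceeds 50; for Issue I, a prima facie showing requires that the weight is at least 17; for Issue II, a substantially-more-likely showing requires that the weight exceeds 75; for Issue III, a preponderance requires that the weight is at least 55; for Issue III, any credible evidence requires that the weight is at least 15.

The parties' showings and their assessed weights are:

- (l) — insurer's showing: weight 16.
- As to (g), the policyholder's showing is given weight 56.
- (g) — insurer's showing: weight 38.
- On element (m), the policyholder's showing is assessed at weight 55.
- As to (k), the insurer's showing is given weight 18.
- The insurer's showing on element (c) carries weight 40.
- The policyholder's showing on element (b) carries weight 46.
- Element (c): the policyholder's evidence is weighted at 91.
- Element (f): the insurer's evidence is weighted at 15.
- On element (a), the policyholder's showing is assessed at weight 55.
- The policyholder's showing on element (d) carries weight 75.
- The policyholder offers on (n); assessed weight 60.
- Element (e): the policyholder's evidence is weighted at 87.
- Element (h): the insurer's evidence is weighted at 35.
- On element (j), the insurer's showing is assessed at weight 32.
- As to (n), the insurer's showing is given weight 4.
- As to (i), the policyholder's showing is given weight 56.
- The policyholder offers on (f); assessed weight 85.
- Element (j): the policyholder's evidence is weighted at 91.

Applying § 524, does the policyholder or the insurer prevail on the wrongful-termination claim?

insurer

— Issue I —
Stage I.1 (policyholder, the balance of probabilities, weight exceeds 50): (a) 55 > 50 — meets; (b) 46 ≤ 50 — fails.
  Stage I.1 not carried; the policyholder fails its burden.
The analysis ends at Stage I.1; the insurer prevails on this issue.
— Issue II —
Stage II.1 — burden on policyholder; standard: a substantially-more-likely showing (weight exceeds 75).
    (f): 85 − 15 = 70 ≤ 75 [not met]
  The policyholder does not carry Stage II.1.
The analysis ends at Stage II.1; the insurer prevails on this issue.
— Issue III —
Stage III.1 (policyholder, a preponderance, weight is at least 55): (i) 56 ≥ 55 — meets; (j) net 91−32=59 ≥ 55 — meets.
  Stage III.1 carried; the burden shifts to the insurer.
Stage III.2 (insurer, any credible evidence, weight is at least 15): (k) 18 ≥ 15 — meets; (l) 16 ≥ 15 — meets.
  Stage III.2 is satisfied; the onus moves to the policyholder.
Stage III.3 (policyholder, a preponderance, weight is at least 55): (m) 55 ≥ 55 — meets; (n) net 60−4=56 ≥ 55 — meets.
  All elements met at the final stage.
With every stage satisfied, the policyholder prevails on this issue.
Per-issue: Issue I → insurer; Issue II → insurer; Issue III → policyholder. The policyholder must prevail on every issue; overall, the insurer prevails.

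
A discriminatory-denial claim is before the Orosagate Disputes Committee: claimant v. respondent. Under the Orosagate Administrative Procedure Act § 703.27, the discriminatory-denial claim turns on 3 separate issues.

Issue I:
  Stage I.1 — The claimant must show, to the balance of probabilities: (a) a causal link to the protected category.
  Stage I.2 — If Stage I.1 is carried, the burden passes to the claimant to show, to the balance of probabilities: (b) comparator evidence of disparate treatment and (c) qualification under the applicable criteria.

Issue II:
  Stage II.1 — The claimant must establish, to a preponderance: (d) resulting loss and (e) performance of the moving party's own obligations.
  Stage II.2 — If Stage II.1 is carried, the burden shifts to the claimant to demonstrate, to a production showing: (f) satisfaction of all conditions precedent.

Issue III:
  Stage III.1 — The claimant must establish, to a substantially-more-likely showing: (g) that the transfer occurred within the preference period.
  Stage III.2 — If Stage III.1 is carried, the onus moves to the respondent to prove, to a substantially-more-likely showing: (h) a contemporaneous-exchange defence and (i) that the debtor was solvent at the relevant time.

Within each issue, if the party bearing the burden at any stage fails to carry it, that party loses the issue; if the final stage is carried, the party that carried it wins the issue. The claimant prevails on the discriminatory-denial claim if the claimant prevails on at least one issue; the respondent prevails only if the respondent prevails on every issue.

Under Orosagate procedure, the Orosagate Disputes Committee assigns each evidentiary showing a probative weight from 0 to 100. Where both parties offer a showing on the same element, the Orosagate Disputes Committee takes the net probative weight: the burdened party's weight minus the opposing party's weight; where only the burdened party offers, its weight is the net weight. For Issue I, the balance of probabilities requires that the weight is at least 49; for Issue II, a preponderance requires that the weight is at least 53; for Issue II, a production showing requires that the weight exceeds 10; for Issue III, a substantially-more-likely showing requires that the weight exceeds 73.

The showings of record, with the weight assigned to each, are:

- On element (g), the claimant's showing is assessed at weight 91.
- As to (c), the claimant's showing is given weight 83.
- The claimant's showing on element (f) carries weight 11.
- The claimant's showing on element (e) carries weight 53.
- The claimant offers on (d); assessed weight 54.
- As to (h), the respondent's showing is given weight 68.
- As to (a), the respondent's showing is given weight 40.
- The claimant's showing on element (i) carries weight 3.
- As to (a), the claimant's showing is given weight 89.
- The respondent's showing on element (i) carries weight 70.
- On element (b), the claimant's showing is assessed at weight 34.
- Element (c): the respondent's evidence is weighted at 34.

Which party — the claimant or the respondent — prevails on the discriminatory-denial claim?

— Issue I —
Stage I.1 (claimant, the balance of probabilities, weight is at least 49): (a) net 89−40=49 ≥ 49 — meets.
  Stage I.1 carried; the burden remains with the claimant.
Stage I.2 (claimant, the balance of probabilities, weight is at least 49): (b) 34 < 49 — fails; (c) net 83−34=49 ≥ 49 — meets.
  The claimant does not carry Stage I.2.
So the respondent prevails on this issue.
— Issue II —
At Stage II.1 the claimant must meet a preponderance (weight is at least 53): on (d) the weight is 54, which does reach 53, so (d) meets the standard; on (e) the weight is 53, which does reach 53, so (e) meets the standard.
  Stage II.1 is satisfied; the claimant continues to bear the burden.
At Stage II.2 the claimant must meet a production showing (weight exceeds 10): on (f) the weight is 11, which does exceed 10, so (f) meets the standard.
  The claimant carries the last stage.
Every stage carried; the claimant prevails on this issue.
— Issue III —
Stage III.1 (claimant, a substantially-more-likely showing, weight exceeds 73): (g) 91 > 73 — meets.
  All elements met. The burden passes to the respondent.
Stage III.2 (respondent, a substantially-more-likely showing, weight exceeds 73): (h) 68 ≤ 73 — fails; (i) net 70−3=67 ≤ 73 — fails.
  The respondent does not carry Stage III.2.
The claimant prevails on this issue.
Per-issue: Issue I → respondent; Issue II → claimant; Issue III → claimant. The claimant must prevail on at least one issue; overall, the claimant prevails.

claimant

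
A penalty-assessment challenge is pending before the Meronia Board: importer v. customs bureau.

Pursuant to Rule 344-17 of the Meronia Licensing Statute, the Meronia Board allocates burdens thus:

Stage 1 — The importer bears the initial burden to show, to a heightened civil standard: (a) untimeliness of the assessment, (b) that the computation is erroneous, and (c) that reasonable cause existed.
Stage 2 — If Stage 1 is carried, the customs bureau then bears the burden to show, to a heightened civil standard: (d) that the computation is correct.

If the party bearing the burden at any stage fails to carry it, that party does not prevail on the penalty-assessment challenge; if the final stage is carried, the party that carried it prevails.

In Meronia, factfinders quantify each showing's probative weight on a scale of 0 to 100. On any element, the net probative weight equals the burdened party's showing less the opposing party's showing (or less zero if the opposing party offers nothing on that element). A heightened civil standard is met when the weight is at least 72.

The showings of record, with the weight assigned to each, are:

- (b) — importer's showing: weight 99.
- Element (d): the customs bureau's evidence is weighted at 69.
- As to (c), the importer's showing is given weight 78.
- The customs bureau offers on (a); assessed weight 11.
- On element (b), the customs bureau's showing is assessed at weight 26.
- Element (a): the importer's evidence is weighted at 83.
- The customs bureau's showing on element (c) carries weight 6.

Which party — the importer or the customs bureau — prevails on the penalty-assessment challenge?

Stage 1 (importer, a heightened civil standard, weight is at least 72): (a) net 83−11=72 ≥ 72 — meets; (b) net 99−26=73 ≥ 72 — meets; (c) net 78−6=72 ≥ 72 — meets.
  All elements met. The burden passes to the customs bureau.
Stage 2 (customs bureau, a heightened civil standard, weight is at least 72): (d) 69 < 72 — fails.
  The customs bureau does not carry Stage 2.
The analysis ends at Stage 2; the importer prevails.

importer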